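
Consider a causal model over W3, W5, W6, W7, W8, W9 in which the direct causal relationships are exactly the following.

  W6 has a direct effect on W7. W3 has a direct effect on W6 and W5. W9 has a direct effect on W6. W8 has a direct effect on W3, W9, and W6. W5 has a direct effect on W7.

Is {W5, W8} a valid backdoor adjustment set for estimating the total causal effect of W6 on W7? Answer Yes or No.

Backdoor paths from W6 to W7 (paths whose first edge points into W6):
  P1: W6 <- W8 -> W3 -> W5 -> W7
  P2: W6 <- W3 -> W5 -> W7
  P3: W6 <- W9 <- W8 -> W3 -> W5 -> W7
Condition 1 (no descendant of W6 in the set): holds — descendants of W6 are {W7}; none are in {W5, W8}.
Condition 2 (every backdoor path blocked by {W5, W8}):
  P1: blocked at fork node W8 ∈ conditioning set.
  P2: blocked at chain node W5 ∈ conditioning set.
  P3: blocked at fork node W8 ∈ conditioning set.
{W5, W8} satisfies the backdoor criterion.

Yes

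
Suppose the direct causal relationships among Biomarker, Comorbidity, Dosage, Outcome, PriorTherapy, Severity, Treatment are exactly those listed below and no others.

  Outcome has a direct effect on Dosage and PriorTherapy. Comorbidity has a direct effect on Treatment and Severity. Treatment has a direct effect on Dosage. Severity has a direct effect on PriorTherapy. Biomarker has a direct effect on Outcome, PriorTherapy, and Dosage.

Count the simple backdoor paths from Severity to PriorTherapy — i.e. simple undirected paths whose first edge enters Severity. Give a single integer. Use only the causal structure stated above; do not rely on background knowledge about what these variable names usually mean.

4

A backdoor path from Severity to PriorTherapy is any simple undirected path whose first edge points into Severity (i.e. leaves Severity via a parent).
Parents of Severity: {Comorbidity}.
Enumerating:
  P1: Severity <- Comorbidity -> Treatment -> Dosage <- Biomarker -> Outcome -> PriorTherapy
  P2: Severity <- Comorbidity -> Treatment -> Dosage <- Biomarker -> PriorTherapy
  P3: Severity <- Comorbidity -> Treatment -> Dosage <- Outcome <- Biomarker -> PriorTherapy
  P4: Severity <- Comorbidity -> Treatment -> Dosage <- Outcome -> PriorTherapy
That exhausts the simple backdoor paths. Count: 4.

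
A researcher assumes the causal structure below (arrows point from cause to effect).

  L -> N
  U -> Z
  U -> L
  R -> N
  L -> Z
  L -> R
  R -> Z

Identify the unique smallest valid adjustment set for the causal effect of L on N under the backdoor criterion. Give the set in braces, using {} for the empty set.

{}

Variables eligible for adjustment (non-descendants of L, excluding L and N): {U}.
Backdoor paths from L to N:
  P1: L <- U -> Z <- R -> N
Each backdoor path contains an unconditioned collider, so every path is already blocked with the empty conditioning set:
  P1: blocked at collider Z (neither it nor any descendant is in the conditioning set).
The empty set is therefore the unique smallest valid set.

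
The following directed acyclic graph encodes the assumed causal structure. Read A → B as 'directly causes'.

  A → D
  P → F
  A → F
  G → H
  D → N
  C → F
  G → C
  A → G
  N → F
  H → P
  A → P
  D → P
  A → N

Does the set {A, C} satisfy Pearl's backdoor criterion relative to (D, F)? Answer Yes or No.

Backdoor paths from D to F (paths whose first edge points into D):
  P1: D <- A -> G -> H -> P -> F
  P2: D <- A -> G -> C -> F
  P3: D <- A -> P <- H <- G -> C -> F
  P4: D <- A -> P -> F
  P5: D <- A -> N -> F
  P6: D <- A -> F
Condition 1 (no descendant of D in the set): holds — descendants of D are {F, N, P}; none are in {A, C}.
Condition 2 (every backdoor path blocked by {A, C}):
  P1: blocked at fork node A ∈ conditioning set.
  P2: blocked at fork node A ∈ conditioning set.
  P3: blocked at fork node A ∈ conditioning set.
  P4: blocked at fork node A ∈ conditioning set.
  P5: blocked at fork node A ∈ conditioning set.
  P6: blocked at fork node A ∈ conditioning set.
{A, C} satisfies the backdoor criterion.

Yes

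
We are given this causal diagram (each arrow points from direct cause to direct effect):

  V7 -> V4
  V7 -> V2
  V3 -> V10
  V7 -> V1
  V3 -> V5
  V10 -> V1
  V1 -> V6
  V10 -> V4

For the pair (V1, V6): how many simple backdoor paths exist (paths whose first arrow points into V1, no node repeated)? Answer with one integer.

A backdoor path from V1 to V6 is any simple undirected path whose first edge points into V1 (i.e. leaves V1 via a parent).
Parents of V1: {V10, V7}.
No simple path from any parent of V1 reaches V6 without revisiting V1, so there are no backdoor paths.

0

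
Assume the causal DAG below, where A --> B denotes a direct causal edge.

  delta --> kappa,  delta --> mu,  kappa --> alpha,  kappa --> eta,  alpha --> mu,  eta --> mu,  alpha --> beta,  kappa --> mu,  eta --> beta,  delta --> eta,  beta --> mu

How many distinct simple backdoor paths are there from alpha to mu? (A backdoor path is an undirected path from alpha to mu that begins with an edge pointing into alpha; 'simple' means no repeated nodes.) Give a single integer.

7

A backdoor path from alpha to mu is any simple undirected path whose first edge points into alpha (i.e. leaves alpha via a parent).
Parents of alpha: {kappa}.
Enumerating:
  P1: alpha <- kappa <- delta -> eta -> beta -> mu
  P2: alpha <- kappa <- delta -> eta -> mu
  P3: alpha <- kappa <- delta -> mu
  P4: alpha <- kappa -> eta <- delta -> mu
  P5: alpha <- kappa -> eta -> beta -> mu
  P6: alpha <- kappa -> eta -> mu
  P7: alpha <- kappa -> mu
That exhausts the simple backdoor paths. Count: 7.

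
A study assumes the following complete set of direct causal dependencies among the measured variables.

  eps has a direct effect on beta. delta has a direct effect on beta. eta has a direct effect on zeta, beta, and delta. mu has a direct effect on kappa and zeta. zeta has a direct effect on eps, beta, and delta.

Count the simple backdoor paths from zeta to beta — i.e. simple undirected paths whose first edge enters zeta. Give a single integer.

2

A backdoor path from zeta to beta is any simple undirected path whose first edge points into zeta (i.e. leaves zeta via a parent).
Parents of zeta: {eta, mu}.
Enumerating:
  P1: zeta <- eta -> delta -> beta
  P2: zeta <- eta -> beta
That exhausts the simple backdoor paths. Count: 2.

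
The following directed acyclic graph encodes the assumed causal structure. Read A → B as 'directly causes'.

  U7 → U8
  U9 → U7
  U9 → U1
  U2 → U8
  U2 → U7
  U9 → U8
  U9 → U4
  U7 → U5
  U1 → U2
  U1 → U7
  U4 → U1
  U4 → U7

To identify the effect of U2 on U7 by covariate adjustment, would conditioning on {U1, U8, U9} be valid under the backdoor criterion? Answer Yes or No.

Backdoor paths from U2 to U7 (paths whose first edge points into U2):
  P1: U2 <- U1 <- U9 -> U4 -> U7
  P2: U2 <- U1 <- U9 -> U7
  P3: U2 <- U1 <- U9 -> U8 <- U7
  P4: U2 <- U1 <- U4 <- U9 -> U7
  P5: U2 <- U1 <- U4 <- U9 -> U8 <- U7
  P6: U2 <- U1 <- U4 -> U7
  P7: U2 <- U1 -> U7
Condition 1 (no descendant of U2 in the set): FAILS — U8 is a descendant of U2.
Condition 2 (every backdoor path blocked by {U1, U8, U9}):
  P1: blocked at chain node U1 ∈ conditioning set.
  P2: blocked at chain node U1 ∈ conditioning set.
  P3: blocked at chain node U1 ∈ conditioning set.
  P4: blocked at chain node U1 ∈ conditioning set.
  P5: blocked at chain node U1 ∈ conditioning set.
  P6: blocked at chain node U1 ∈ conditioning set.
  P7: blocked at fork node U1 ∈ conditioning set.
{U1, U8, U9} does not satisfy the backdoor criterion.

No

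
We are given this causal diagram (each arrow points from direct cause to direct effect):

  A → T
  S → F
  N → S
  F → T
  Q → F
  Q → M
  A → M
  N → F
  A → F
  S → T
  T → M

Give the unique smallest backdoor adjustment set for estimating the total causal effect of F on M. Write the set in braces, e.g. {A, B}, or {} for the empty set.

Variables eligible for adjustment (non-descendants of F, excluding F and M): {A, N, Q, S}.
Backdoor paths from F to M:
  P1: F <- N -> S -> T <- A -> M
  P2: F <- N -> S -> T -> M
  P3: F <- S -> T <- A -> M
  P4: F <- S -> T -> M
  P5: F <- Q -> M
  P6: F <- A -> T -> M
  P7: F <- A -> M
The empty set is not sufficient: P2 (F <- N -> S -> T -> M) has no collider blocking it and no conditioned non-collider, so it is open.
Try {A, Q, S}:
  P1: blocked at chain node S ∈ conditioning set.
  P2: blocked at chain node S ∈ conditioning set.
  P3: blocked at fork node S ∈ conditioning set.
  P4: blocked at fork node S ∈ conditioning set.
  P5: blocked at fork node Q ∈ conditioning set.
  P6: blocked at fork node A ∈ conditioning set.
  P7: blocked at fork node A ∈ conditioning set.
{A, Q, S} contains no descendant of F and blocks every backdoor path.
Every element of {A, Q, S} is needed (dropping A leaves P6 open; dropping Q leaves P5 open; dropping S leaves P2 open), so no proper subset is valid.
Among all size-3 subsets of the eligible variables, only {A, Q, S} blocks every backdoor path, so it is the unique smallest valid adjustment set.

{A, Q, S}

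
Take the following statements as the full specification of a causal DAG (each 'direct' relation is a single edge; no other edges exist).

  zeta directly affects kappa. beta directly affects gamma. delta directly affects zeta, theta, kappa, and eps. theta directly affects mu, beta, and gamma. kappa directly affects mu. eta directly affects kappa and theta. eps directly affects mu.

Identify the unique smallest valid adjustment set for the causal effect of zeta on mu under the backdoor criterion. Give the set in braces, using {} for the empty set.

Variables eligible for adjustment (non-descendants of zeta, excluding zeta and mu): {beta, delta, eps, eta, gamma, theta}.
Backdoor paths from zeta to mu:
  P1: zeta <- delta -> eps -> mu
  P2: zeta <- delta -> theta <- eta -> kappa -> mu
  P3: zeta <- delta -> theta -> mu
  P4: zeta <- delta -> kappa <- eta -> theta -> mu
  P5: zeta <- delta -> kappa -> mu
The empty set is not sufficient: P1 (zeta <- delta -> eps -> mu) has no collider blocking it and no conditioned non-collider, so it is open.
Try {delta}:
  P1: blocked at fork node delta ∈ conditioning set.
  P2: blocked at fork node delta ∈ conditioning set.
  P3: blocked at fork node delta ∈ conditioning set.
  P4: blocked at fork node delta ∈ conditioning set.
  P5: blocked at fork node delta ∈ conditioning set.
{delta} contains no descendant of zeta and blocks every backdoor path.
No other singleton works — e.g. {eta} leaves P1 open — so {delta} is the unique smallest valid adjustment set.

{delta}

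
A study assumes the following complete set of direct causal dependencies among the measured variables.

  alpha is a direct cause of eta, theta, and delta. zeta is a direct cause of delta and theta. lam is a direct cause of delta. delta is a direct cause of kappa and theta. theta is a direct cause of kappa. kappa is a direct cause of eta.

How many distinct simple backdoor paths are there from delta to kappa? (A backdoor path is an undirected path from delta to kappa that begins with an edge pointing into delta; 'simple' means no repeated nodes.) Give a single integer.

A backdoor path from delta to kappa is any simple undirected path whose first edge points into delta (i.e. leaves delta via a parent).
Parents of delta: {alpha, lam, zeta}.
Enumerating:
  P1: delta <- alpha -> theta -> kappa
  P2: delta <- alpha -> eta <- kappa
  P3: delta <- zeta -> theta <- alpha -> eta <- kappa
  P4: delta <- zeta -> theta -> kappa
That exhausts the simple backdoor paths. Count: 4.

4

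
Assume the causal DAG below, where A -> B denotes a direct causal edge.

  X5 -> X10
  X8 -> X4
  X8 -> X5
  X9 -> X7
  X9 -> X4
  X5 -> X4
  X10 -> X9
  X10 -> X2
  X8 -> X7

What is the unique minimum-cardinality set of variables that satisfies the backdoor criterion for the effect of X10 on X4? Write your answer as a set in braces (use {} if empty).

{X5}

Variables eligible for adjustment (non-descendants of X10, excluding X10 and X4): {X5, X8}.
Backdoor paths from X10 to X4:
  P1: X10 <- X5 <- X8 -> X7 <- X9 -> X4
  P2: X10 <- X5 <- X8 -> X4
  P3: X10 <- X5 -> X4
The empty set is not sufficient: P2 (X10 <- X5 <- X8 -> X4) has no collider blocking it and no conditioned non-collider, so it is open.
Try {X5}:
  P1: blocked at chain node X5 ∈ conditioning set.
  P2: blocked at chain node X5 ∈ conditioning set.
  P3: blocked at fork node X5 ∈ conditioning set.
{X5} contains no descendant of X10 and blocks every backdoor path.
No other singleton works — e.g. {X8} leaves P3 open — so {X5} is the unique smallest valid adjustment set.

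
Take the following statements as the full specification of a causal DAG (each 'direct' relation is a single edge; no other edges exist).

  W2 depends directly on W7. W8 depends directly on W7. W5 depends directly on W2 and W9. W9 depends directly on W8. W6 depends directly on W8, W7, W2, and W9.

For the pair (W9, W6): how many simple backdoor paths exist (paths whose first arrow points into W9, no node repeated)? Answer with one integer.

3

A backdoor path from W9 to W6 is any simple undirected path whose first edge points into W9 (i.e. leaves W9 via a parent).
Parents of W9: {W8}.
Enumerating:
  P1: W9 <- W8 <- W7 -> W2 -> W6
  P2: W9 <- W8 <- W7 -> W6
  P3: W9 <- W8 -> W6
That exhausts the simple backdoor paths. Count: 3.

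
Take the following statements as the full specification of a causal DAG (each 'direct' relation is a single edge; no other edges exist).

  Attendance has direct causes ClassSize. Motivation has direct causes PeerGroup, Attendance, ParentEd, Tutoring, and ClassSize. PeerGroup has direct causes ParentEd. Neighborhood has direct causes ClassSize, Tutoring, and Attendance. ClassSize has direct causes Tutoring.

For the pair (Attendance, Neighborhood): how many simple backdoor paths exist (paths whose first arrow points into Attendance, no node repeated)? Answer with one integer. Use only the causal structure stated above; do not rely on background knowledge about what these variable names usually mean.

A backdoor path from Attendance to Neighborhood is any simple undirected path whose first edge points into Attendance (i.e. leaves Attendance via a parent).
Parents of Attendance: {ClassSize}.
Enumerating:
  P1: Attendance <- ClassSize <- Tutoring -> Neighborhood
  P2: Attendance <- ClassSize -> Motivation <- Tutoring -> Neighborhood
  P3: Attendance <- ClassSize -> Neighborhood
That exhausts the simple backdoor paths. Count: 3.

3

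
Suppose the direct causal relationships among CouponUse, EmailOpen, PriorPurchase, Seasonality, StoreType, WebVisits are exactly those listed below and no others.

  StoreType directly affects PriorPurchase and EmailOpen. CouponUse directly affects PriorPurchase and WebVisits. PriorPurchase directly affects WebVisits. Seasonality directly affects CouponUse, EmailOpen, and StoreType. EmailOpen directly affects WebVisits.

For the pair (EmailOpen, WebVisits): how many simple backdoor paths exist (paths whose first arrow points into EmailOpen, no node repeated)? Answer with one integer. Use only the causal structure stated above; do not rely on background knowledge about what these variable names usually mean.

A backdoor path from EmailOpen to WebVisits is any simple undirected path whose first edge points into EmailOpen (i.e. leaves EmailOpen via a parent).
Parents of EmailOpen: {Seasonality, StoreType}.
Enumerating:
  P1: EmailOpen <- Seasonality -> StoreType -> PriorPurchase <- CouponUse -> WebVisits
  P2: EmailOpen <- Seasonality -> StoreType -> PriorPurchase -> WebVisits
  P3: EmailOpen <- Seasonality -> CouponUse -> PriorPurchase -> WebVisits
  P4: EmailOpen <- Seasonality -> CouponUse -> WebVisits
  P5: EmailOpen <- StoreType <- Seasonality -> CouponUse -> PriorPurchase -> WebVisits
  P6: EmailOpen <- StoreType <- Seasonality -> CouponUse -> WebVisits
  P7: EmailOpen <- StoreType -> PriorPurchase <- CouponUse -> WebVisits
  P8: EmailOpen <- StoreType -> PriorPurchase -> WebVisits
That exhausts the simple backdoor paths. Count: 8.

8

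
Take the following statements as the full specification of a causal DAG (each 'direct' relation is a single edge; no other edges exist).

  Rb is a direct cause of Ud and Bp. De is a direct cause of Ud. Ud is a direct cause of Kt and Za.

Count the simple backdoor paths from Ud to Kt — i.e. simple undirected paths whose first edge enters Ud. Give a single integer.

A backdoor path from Ud to Kt is any simple undirected path whose first edge points into Ud (i.e. leaves Ud via a parent).
Parents of Ud: {De, Rb}.
No simple path from any parent of Ud reaches Kt without revisiting Ud, so there are no backdoor paths.

0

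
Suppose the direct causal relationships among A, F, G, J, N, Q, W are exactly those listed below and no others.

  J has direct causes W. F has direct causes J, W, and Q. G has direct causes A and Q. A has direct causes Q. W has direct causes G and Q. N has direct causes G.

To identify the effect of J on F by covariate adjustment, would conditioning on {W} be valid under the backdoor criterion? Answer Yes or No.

Backdoor paths from J to F (paths whose first edge points into J):
  P1: J <- W <- Q -> F
  P2: J <- W <- G <- Q -> F
  P3: J <- W <- G <- A <- Q -> F
  P4: J <- W -> F
Condition 1 (no descendant of J in the set): holds — descendants of J are {F}; none are in {W}.
Condition 2 (every backdoor path blocked by {W}):
  P1: blocked at chain node W ∈ conditioning set.
  P2: blocked at chain node W ∈ conditioning set.
  P3: blocked at chain node W ∈ conditioning set.
  P4: blocked at fork node W ∈ conditioning set.
{W} satisfies the backdoor criterion.

Yes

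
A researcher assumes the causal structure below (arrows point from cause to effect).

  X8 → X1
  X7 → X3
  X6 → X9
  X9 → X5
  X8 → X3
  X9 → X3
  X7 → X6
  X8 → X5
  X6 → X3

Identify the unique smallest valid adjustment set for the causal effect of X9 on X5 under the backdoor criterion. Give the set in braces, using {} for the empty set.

{}

Variables eligible for adjustment (non-descendants of X9, excluding X9 and X5): {X1, X6, X7, X8}.
Backdoor paths from X9 to X5:
  P1: X9 <- X6 <- X7 -> X3 <- X8 -> X5
  P2: X9 <- X6 -> X3 <- X8 -> X5
Each backdoor path contains an unconditioned collider, so every path is already blocked with the empty conditioning set:
  P1: blocked at collider X3 (neither it nor any descendant is in the conditioning set).
  P2: blocked at collider X3 (neither it nor any descendant is in the conditioning set).
The empty set is therefore the unique smallest valid set.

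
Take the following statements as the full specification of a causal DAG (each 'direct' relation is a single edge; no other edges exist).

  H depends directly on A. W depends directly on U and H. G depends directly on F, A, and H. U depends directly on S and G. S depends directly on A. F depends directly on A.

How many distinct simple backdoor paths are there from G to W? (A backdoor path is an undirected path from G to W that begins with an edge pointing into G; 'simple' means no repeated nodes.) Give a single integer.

A backdoor path from G to W is any simple undirected path whose first edge points into G (i.e. leaves G via a parent).
Parents of G: {A, F, H}.
Enumerating:
  P1: G <- A -> S -> U -> W
  P2: G <- A -> H -> W
  P3: G <- F <- A -> S -> U -> W
  P4: G <- F <- A -> H -> W
  P5: G <- H <- A -> S -> U -> W
  P6: G <- H -> W
That exhausts the simple backdoor paths. Count: 6.

6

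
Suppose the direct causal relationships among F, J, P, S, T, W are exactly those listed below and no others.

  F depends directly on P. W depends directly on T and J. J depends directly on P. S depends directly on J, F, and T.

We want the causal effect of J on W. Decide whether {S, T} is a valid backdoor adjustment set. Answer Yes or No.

Backdoor paths from J to W (paths whose first edge points into J):
  P1: J <- P -> F -> S <- T -> W
Condition 1 (no descendant of J in the set): FAILS — S is a descendant of J.
Condition 2 (every backdoor path blocked by {S, T}):
  P1: blocked at fork node T ∈ conditioning set.
{S, T} does not satisfy the backdoor criterion.

No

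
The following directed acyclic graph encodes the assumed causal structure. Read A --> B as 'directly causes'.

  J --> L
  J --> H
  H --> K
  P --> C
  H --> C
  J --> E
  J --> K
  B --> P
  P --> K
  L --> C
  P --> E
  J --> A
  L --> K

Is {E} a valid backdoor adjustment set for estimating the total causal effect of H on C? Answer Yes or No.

No

Backdoor paths from H to C (paths whose first edge points into H):
  P1: H <- J -> L -> K <- P -> C
  P2: H <- J -> L -> C
  P3: H <- J -> K <- P -> C
  P4: H <- J -> K <- L -> C
  P5: H <- J -> E <- P -> K <- L -> C
  P6: H <- J -> E <- P -> C
Condition 1 (no descendant of H in the set): holds — descendants of H are {C, K}; none are in {E}.
Condition 2 (every backdoor path blocked by {E}):
  P1: blocked at collider K (neither it nor any descendant is in the conditioning set).
  P2: open — no interior node is in the conditioning set.
  P3: blocked at collider K (neither it nor any descendant is in the conditioning set).
  P4: blocked at collider K (neither it nor any descendant is in the conditioning set).
  P5: blocked at collider K (neither it nor any descendant is in the conditioning set).
  P6: open — collider(s) E are conditioned on (or have a conditioned descendant) and no non-collider on the path is in the set.
{E} does not satisfy the backdoor criterion.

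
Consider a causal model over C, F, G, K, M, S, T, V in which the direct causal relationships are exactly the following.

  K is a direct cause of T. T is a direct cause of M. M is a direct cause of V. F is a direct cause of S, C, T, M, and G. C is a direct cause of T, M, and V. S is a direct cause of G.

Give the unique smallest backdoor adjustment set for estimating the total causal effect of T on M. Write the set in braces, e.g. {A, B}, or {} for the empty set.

Variables eligible for adjustment (non-descendants of T, excluding T and M): {C, F, G, K, S}.
Backdoor paths from T to M:
  P1: T <- F -> C -> M
  P2: T <- F -> C -> V <- M
  P3: T <- F -> M
  P4: T <- C <- F -> M
  P5: T <- C -> M
  P6: T <- C -> V <- M
The empty set is not sufficient: P1 (T <- F -> C -> M) has no collider blocking it and no conditioned non-collider, so it is open.
Try {C, F}:
  P1: blocked at fork node F ∈ conditioning set.
  P2: blocked at fork node F ∈ conditioning set.
  P3: blocked at fork node F ∈ conditioning set.
  P4: blocked at chain node C ∈ conditioning set.
  P5: blocked at fork node C ∈ conditioning set.
  P6: blocked at fork node C ∈ conditioning set.
{C, F} contains no descendant of T and blocks every backdoor path.
Every element of {C, F} is needed (dropping C leaves P5 open; dropping F leaves P3 open), so no proper subset is valid.
Among all size-2 subsets of the eligible variables, only {C, F} blocks every backdoor path, so it is the unique smallest valid adjustment set.

{C, F}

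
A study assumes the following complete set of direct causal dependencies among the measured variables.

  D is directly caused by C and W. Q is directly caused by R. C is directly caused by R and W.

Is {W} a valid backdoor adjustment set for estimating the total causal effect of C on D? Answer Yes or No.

Yes

Backdoor paths from C to D (paths whose first edge points into C):
  P1: C <- W -> D
Condition 1 (no descendant of C in the set): holds — descendants of C are {D}; none are in {W}.
Condition 2 (every backdoor path blocked by {W}):
  P1: blocked at fork node W ∈ conditioning set.
{W} satisfies the backdoor criterion.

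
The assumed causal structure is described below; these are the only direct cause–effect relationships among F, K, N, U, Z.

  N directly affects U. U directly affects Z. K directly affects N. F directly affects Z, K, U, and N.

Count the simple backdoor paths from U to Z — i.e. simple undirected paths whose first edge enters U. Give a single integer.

A backdoor path from U to Z is any simple undirected path whose first edge points into U (i.e. leaves U via a parent).
Parents of U: {F, N}.
Enumerating:
  P1: U <- F -> Z
  P2: U <- N <- F -> Z
  P3: U <- N <- K <- F -> Z
That exhausts the simple backdoor paths. Count: 3.

3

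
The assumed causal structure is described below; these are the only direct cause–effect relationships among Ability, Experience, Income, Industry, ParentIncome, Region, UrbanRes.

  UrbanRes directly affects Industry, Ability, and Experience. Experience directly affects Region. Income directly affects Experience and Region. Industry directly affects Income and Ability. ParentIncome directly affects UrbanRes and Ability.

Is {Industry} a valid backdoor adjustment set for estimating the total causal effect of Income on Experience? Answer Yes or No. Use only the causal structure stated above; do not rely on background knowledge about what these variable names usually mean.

Yes

Backdoor paths from Income to Experience (paths whose first edge points into Income):
  P1: Income <- Industry <- UrbanRes -> Experience
  P2: Income <- Industry -> Ability <- ParentIncome -> UrbanRes -> Experience
  P3: Income <- Industry -> Ability <- UrbanRes -> Experience
Condition 1 (no descendant of Income in the set): holds — descendants of Income are {Experience, Region}; none are in {Industry}.
Condition 2 (every backdoor path blocked by {Industry}):
  P1: blocked at chain node Industry ∈ conditioning set.
  P2: blocked at fork node Industry ∈ conditioning set.
  P3: blocked at fork node Industry ∈ conditioning set.
{Industry} satisfies the backdoor criterion.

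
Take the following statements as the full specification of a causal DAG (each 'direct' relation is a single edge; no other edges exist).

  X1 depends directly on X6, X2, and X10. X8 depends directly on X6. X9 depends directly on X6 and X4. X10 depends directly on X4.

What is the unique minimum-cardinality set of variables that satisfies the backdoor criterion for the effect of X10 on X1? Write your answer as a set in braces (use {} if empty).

{}

Variables eligible for adjustment (non-descendants of X10, excluding X10 and X1): {X2, X4, X6, X8, X9}.
Backdoor paths from X10 to X1:
  P1: X10 <- X4 -> X9 <- X6 -> X1
Each backdoor path contains an unconditioned collider, so every path is already blocked with the empty conditioning set:
  P1: blocked at collider X9 (neither it nor any descendant is in the conditioning set).
The empty set is therefore the unique smallest valid set.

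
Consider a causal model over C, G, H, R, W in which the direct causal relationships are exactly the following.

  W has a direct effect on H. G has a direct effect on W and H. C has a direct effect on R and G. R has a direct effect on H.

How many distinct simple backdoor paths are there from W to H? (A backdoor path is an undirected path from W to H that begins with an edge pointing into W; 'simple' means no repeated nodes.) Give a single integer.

A backdoor path from W to H is any simple undirected path whose first edge points into W (i.e. leaves W via a parent).
Parents of W: {G}.
Enumerating:
  P1: W <- G <- C -> R -> H
  P2: W <- G -> H
That exhausts the simple backdoor paths. Count: 2.

2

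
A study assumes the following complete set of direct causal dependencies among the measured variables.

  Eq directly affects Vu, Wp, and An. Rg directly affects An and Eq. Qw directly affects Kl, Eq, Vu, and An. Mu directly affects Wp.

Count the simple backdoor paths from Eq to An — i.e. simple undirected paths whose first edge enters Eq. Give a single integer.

A backdoor path from Eq to An is any simple undirected path whose first edge points into Eq (i.e. leaves Eq via a parent).
Parents of Eq: {Qw, Rg}.
Enumerating:
  P1: Eq <- Qw -> An
  P2: Eq <- Rg -> An
That exhausts the simple backdoor paths. Count: 2.

2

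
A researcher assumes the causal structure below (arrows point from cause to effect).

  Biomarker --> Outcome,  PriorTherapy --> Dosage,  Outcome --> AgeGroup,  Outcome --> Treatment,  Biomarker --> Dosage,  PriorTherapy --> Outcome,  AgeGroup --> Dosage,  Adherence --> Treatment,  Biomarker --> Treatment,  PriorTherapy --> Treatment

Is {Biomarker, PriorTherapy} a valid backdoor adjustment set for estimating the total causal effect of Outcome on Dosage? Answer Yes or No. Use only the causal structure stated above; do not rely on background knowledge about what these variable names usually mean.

Backdoor paths from Outcome to Dosage (paths whose first edge points into Outcome):
  P1: Outcome <- Biomarker -> Dosage
  P2: Outcome <- Biomarker -> Treatment <- PriorTherapy -> Dosage
  P3: Outcome <- PriorTherapy -> Dosage
  P4: Outcome <- PriorTherapy -> Treatment <- Biomarker -> Dosage
Condition 1 (no descendant of Outcome in the set): holds — descendants of Outcome are {AgeGroup, Dosage, Treatment}; none are in {Biomarker, PriorTherapy}.
Condition 2 (every backdoor path blocked by {Biomarker, PriorTherapy}):
  P1: blocked at fork node Biomarker ∈ conditioning set.
  P2: blocked at fork node Biomarker ∈ conditioning set.
  P3: blocked at fork node PriorTherapy ∈ conditioning set.
  P4: blocked at fork node PriorTherapy ∈ conditioning set.
{Biomarker, PriorTherapy} satisfies the backdoor criterion.

Yes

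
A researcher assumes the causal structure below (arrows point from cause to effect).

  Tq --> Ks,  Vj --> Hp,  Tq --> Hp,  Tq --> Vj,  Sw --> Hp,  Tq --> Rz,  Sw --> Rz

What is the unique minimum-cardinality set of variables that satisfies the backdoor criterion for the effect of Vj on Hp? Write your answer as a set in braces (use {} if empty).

{Tq}

Variables eligible for adjustment (non-descendants of Vj, excluding Vj and Hp): {Ks, Rz, Sw, Tq}.
Backdoor paths from Vj to Hp:
  P1: Vj <- Tq -> Hp
  P2: Vj <- Tq -> Rz <- Sw -> Hp
The empty set is not sufficient: P1 (Vj <- Tq -> Hp) has no collider blocking it and no conditioned non-collider, so it is open.
Try {Tq}:
  P1: blocked at fork node Tq ∈ conditioning set.
  P2: blocked at fork node Tq ∈ conditioning set.
{Tq} contains no descendant of Vj and blocks every backdoor path.
No other singleton works — e.g. {Ks} leaves P1 open — so {Tq} is the unique smallest valid adjustment set.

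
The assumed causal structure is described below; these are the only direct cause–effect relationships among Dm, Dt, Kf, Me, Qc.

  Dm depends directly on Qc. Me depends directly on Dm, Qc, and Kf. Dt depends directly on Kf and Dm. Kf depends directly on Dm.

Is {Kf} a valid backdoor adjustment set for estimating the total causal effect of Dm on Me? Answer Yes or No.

No

Backdoor paths from Dm to Me (paths whose first edge points into Dm):
  P1: Dm <- Qc -> Me
Condition 1 (no descendant of Dm in the set): FAILS — Kf is a descendant of Dm.
Condition 2 (every backdoor path blocked by {Kf}):
  P1: open — no interior node is in the conditioning set.
{Kf} does not satisfy the backdoor criterion.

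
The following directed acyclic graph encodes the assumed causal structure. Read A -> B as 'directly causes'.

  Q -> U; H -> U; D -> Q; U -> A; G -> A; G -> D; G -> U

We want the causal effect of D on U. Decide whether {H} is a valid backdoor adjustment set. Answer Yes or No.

Backdoor paths from D to U (paths whose first edge points into D):
  P1: D <- G -> U
  P2: D <- G -> A <- U
Condition 1 (no descendant of D in the set): holds — descendants of D are {A, Q, U}; none are in {H}.
Condition 2 (every backdoor path blocked by {H}):
  P1: open — no interior node is in the conditioning set.
  P2: blocked at collider A (neither it nor any descendant is in the conditioning set).
{H} does not satisfy the backdoor criterion.

No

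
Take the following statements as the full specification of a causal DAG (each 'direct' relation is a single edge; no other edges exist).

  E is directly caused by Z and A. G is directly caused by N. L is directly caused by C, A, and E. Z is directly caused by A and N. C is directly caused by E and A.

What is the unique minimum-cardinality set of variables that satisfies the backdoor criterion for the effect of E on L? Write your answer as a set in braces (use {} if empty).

{A}

Variables eligible for adjustment (non-descendants of E, excluding E and L): {A, G, N, Z}.
Backdoor paths from E to L:
  P1: E <- A -> C -> L
  P2: E <- A -> L
  P3: E <- Z <- A -> C -> L
  P4: E <- Z <- A -> L
The empty set is not sufficient: P1 (E <- A -> C -> L) has no collider blocking it and no conditioned non-collider, so it is open.
Try {A}:
  P1: blocked at fork node A ∈ conditioning set.
  P2: blocked at fork node A ∈ conditioning set.
  P3: blocked at fork node A ∈ conditioning set.
  P4: blocked at fork node A ∈ conditioning set.
{A} contains no descendant of E and blocks every backdoor path.
No other singleton works — e.g. {N} leaves P1 open — so {A} is the unique smallest valid adjustment set.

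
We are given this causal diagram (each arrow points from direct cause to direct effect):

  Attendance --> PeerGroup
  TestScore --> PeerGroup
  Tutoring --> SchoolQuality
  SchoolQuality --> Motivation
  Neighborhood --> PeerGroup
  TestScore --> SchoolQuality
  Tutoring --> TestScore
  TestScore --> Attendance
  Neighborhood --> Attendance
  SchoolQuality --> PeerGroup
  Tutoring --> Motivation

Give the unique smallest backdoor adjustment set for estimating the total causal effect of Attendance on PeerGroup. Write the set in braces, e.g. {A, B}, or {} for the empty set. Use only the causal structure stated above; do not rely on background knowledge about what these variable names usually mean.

Variables eligible for adjustment (non-descendants of Attendance, excluding Attendance and PeerGroup): {Motivation, Neighborhood, SchoolQuality, TestScore, Tutoring}.
Backdoor paths from Attendance to PeerGroup:
  P1: Attendance <- Neighborhood -> PeerGroup
  P2: Attendance <- TestScore <- Tutoring -> SchoolQuality -> PeerGroup
  P3: Attendance <- TestScore <- Tutoring -> Motivation <- SchoolQuality -> PeerGroup
  P4: Attendance <- TestScore -> SchoolQuality -> PeerGroup
  P5: Attendance <- TestScore -> PeerGroup
The empty set is not sufficient: P1 (Attendance <- Neighborhood -> PeerGroup) has no collider blocking it and no conditioned non-collider, so it is open.
Try {Neighborhood, TestScore}:
  P1: blocked at fork node Neighborhood ∈ conditioning set.
  P2: blocked at chain node TestScore ∈ conditioning set.
  P3: blocked at chain node TestScore ∈ conditioning set.
  P4: blocked at fork node TestScore ∈ conditioning set.
  P5: blocked at fork node TestScore ∈ conditioning set.
{Neighborhood, TestScore} contains no descendant of Attendance and blocks every backdoor path.
Every element of {Neighborhood, TestScore} is needed (dropping Neighborhood leaves P1 open; dropping TestScore leaves P2 open), so no proper subset is valid.
Among all size-2 subsets of the eligible variables, only {Neighborhood, TestScore} blocks every backdoor path, so it is the unique smallest valid adjustment set.

{Neighborhood, TestScore}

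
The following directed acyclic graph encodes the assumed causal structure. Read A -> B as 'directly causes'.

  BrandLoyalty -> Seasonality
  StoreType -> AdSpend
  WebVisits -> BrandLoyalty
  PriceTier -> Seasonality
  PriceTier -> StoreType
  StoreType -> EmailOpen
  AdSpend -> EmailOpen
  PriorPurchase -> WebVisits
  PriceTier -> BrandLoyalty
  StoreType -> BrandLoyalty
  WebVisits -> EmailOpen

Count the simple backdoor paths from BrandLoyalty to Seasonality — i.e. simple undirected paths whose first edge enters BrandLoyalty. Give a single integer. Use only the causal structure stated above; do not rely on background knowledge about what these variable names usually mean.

A backdoor path from BrandLoyalty to Seasonality is any simple undirected path whose first edge points into BrandLoyalty (i.e. leaves BrandLoyalty via a parent).
Parents of BrandLoyalty: {PriceTier, StoreType, WebVisits}.
Enumerating:
  P1: BrandLoyalty <- PriceTier -> Seasonality
  P2: BrandLoyalty <- WebVisits -> EmailOpen <- StoreType <- PriceTier -> Seasonality
  P3: BrandLoyalty <- WebVisits -> EmailOpen <- AdSpend <- StoreType <- PriceTier -> Seasonality
  P4: BrandLoyalty <- StoreType <- PriceTier -> Seasonality
That exhausts the simple backdoor paths. Count: 4.

4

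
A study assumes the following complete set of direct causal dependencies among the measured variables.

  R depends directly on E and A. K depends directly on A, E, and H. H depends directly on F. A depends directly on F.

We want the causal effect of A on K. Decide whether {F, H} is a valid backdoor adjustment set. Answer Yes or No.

Yes

Backdoor paths from A to K (paths whose first edge points into A):
  P1: A <- F -> H -> K
Condition 1 (no descendant of A in the set): holds — descendants of A are {K, R}; none are in {F, H}.
Condition 2 (every backdoor path blocked by {F, H}):
  P1: blocked at fork node F ∈ conditioning set.
{F, H} satisfies the backdoor criterion.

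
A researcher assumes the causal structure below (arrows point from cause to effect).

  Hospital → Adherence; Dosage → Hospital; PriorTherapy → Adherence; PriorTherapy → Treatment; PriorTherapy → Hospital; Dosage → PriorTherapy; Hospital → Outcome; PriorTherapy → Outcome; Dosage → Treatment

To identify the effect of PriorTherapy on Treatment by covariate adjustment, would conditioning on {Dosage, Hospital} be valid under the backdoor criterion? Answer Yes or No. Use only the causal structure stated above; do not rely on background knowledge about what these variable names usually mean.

No

Backdoor paths from PriorTherapy to Treatment (paths whose first edge points into PriorTherapy):
  P1: PriorTherapy <- Dosage -> Treatment
Condition 1 (no descendant of PriorTherapy in the set): FAILS — Hospital is a descendant of PriorTherapy.
Condition 2 (every backdoor path blocked by {Dosage, Hospital}):
  P1: blocked at fork node Dosage ∈ conditioning set.
{Dosage, Hospital} does not satisfy the backdoor criterion.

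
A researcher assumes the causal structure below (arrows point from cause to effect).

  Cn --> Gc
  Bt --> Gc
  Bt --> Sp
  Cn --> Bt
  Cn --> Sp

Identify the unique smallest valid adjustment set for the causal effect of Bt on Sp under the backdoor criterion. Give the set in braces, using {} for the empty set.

Variables eligible for adjustment (non-descendants of Bt, excluding Bt and Sp): {Cn}.
Backdoor paths from Bt to Sp:
  P1: Bt <- Cn -> Sp
The empty set is not sufficient: P1 (Bt <- Cn -> Sp) has no collider blocking it and no conditioned non-collider, so it is open.
Try {Cn}:
  P1: blocked at fork node Cn ∈ conditioning set.
{Cn} contains no descendant of Bt and blocks every backdoor path.
{Cn} is the unique smallest valid adjustment set.

{Cn}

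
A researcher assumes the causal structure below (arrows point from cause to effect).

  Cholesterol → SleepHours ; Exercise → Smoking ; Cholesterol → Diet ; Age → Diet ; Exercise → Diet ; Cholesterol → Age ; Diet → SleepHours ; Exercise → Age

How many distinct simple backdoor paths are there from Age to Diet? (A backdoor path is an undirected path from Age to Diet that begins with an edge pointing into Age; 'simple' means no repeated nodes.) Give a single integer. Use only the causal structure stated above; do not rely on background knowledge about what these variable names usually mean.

3

A backdoor path from Age to Diet is any simple undirected path whose first edge points into Age (i.e. leaves Age via a parent).
Parents of Age: {Cholesterol, Exercise}.
Enumerating:
  P1: Age <- Cholesterol -> Diet
  P2: Age <- Cholesterol -> SleepHours <- Diet
  P3: Age <- Exercise -> Diet
That exhausts the simple backdoor paths. Count: 3.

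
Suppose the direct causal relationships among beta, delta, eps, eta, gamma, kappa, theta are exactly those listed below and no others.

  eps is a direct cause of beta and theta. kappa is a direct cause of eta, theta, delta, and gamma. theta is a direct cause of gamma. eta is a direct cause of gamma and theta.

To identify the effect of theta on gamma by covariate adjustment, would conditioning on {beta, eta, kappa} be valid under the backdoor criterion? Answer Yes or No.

Yes

Backdoor paths from theta to gamma (paths whose first edge points into theta):
  P1: theta <- kappa -> eta -> gamma
  P2: theta <- kappa -> gamma
  P3: theta <- eta <- kappa -> gamma
  P4: theta <- eta -> gamma
Condition 1 (no descendant of theta in the set): holds — descendants of theta are {gamma}; none are in {beta, eta, kappa}.
Condition 2 (every backdoor path blocked by {beta, eta, kappa}):
  P1: blocked at fork node kappa ∈ conditioning set.
  P2: blocked at fork node kappa ∈ conditioning set.
  P3: blocked at chain node eta ∈ conditioning set.
  P4: blocked at fork node eta ∈ conditioning set.
{beta, eta, kappa} satisfies the backdoor criterion.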